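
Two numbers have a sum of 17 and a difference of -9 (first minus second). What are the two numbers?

first number: 4, second number: 13

Let x = first number, y = second number.
  x + y = 17
  x - y = -9
Row-reduce the augmented matrix:
R2 ← R2 − 1·R1.
R2 ← R2 / (-2).
R1 ← R1 − 1·R2.
Reading off the reduced rows gives x = 4, y = 13.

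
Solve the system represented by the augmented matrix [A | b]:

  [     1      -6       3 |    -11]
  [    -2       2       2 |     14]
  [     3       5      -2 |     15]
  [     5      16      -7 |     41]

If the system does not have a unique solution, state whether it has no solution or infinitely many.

Row-reduce the augmented matrix:
R2 ← R2 + 2·R1.
R3 ← R3 − 3·R1.
R4 ← R4 − 5·R1.
R2 ← R2 / (-10).
R1 ← R1 + 6·R2.
R3 ← R3 − 23·R2.
R4 ← R4 − 46·R2.
R3 ← R3 / (37/5).
R1 ← R1 + 9/5·R3.
R2 ← R2 + 4/5·R3.
R4 ← R4 − 74/5·R3.
R4 reduces to 0 = 0, so the extra equation is consistent.
Reading off the reduced rows gives x_1 = 1, x_2 = 4, x_3 = 4.

x_1 = 1, x_2 = 4, x_3 = 4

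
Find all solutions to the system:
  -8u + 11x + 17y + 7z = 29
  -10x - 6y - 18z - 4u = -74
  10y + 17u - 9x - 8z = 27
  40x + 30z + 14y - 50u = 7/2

no solution

Row-reduce:
R1 ← R1 / (11).
R2 ← R2 + 10·R1.
R3 ← R3 + 9·R1.
R4 ← R4 − 40·R1.
R2 ← R2 / (104/11).
R1 ← R1 − 17/11·R2.
R3 ← R3 − 263/11·R2.
R4 ← R4 + 526/11·R2.
R3 ← R3 / (353/13).
R1 ← R1 − 33/13·R3.
R2 ← R2 + 16/13·R3.
R4 ← R4 + 706/13·R3.
Row 4 reduces to 0 = -1/2, a contradiction. The system is inconsistent.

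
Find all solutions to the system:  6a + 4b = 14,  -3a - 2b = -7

Row-reduce:
R1 ← R1 / (6).
R2 ← R2 + 3·R1.
Rank is 1 with 2 unknowns, leaving b free.

infinitely many solutions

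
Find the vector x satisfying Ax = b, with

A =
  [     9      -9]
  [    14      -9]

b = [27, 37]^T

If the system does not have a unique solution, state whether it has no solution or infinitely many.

Row-reduce the augmented matrix:
R1 ← R1 / (9).
R2 ← R2 − 14·R1.
R2 ← R2 / (5).
R1 ← R1 + 1·R2.
Reading off the reduced rows gives x_1 = 2, x_2 = -1.

x_1 = 2, x_2 = -1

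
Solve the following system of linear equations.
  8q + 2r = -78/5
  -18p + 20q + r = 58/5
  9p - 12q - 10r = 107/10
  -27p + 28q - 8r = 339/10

p = -5/2, q = -8/5, r = -7/5

Row-reduce the augmented matrix:
Swap R1 and R2.
R1 ← R1 / (-18).
R3 ← R3 − 9·R1.
R4 ← R4 + 27·R1.
R2 ← R2 / (8).
R1 ← R1 + 10/9·R2.
R3 ← R3 + 2·R2.
R4 ← R4 + 2·R2.
R3 ← R3 / (-9).
R1 ← R1 − 2/9·R3.
R2 ← R2 − 1/4·R3.
R4 ← R4 + 9·R3.
R4 reduces to 0 = 0, so the extra equation is consistent.
Reading off the reduced rows gives p = -5/2, q = -8/5, r = -7/5.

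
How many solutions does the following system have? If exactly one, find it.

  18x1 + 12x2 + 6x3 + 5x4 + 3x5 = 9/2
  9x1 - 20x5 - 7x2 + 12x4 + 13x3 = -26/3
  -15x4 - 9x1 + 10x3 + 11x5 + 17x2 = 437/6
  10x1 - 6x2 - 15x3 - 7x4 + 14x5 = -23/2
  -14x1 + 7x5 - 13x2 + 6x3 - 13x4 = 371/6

Row-reduce the augmented matrix:
R1 ← R1 / (18).
R2 ← R2 − 9·R1.
R3 ← R3 + 9·R1.
R4 ← R4 − 10·R1.
R5 ← R5 + 14·R1.
R2 ← R2 / (-13).
R1 ← R1 − 2/3·R2.
R3 ← R3 − 23·R2.
R4 ← R4 + 38/3·R2.
R5 ← R5 + 11/3·R2.
R3 ← R3 / (399/13).
R1 ← R1 − 11/13·R3.
R2 ← R2 + 10/13·R3.
R4 ← R4 + 365/13·R3.
R5 ← R5 − 102/13·R3.
R4 ← R4 / (-2581/171).
R1 ← R1 − 221/342·R4.
R2 ← R2 + 71/114·R4.
R3 ← R3 − 8/57·R4.
R5 ← R5 + 4409/342·R4.
R5 ← R5 / (1458365/108402).
R1 ← R1 − 6969/36134·R5.
R2 ← R2 − 65525/108402·R5.
R3 ← R3 + 40100/54201·R5.
R4 ← R4 + 11874/18067·R5.
Reading off the reduced rows gives x1 = 0, x2 = -1/3, x3 = 3, x4 = -5/2, x5 = 1.

x1 = 0, x2 = -1/3, x3 = 3, x4 = -5/2, x5 = 1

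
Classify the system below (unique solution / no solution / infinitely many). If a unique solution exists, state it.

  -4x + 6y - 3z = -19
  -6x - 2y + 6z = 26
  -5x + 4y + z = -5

Row-reduce the augmented matrix:
R1 ← R1 / (-4).
R2 ← R2 + 6·R1.
R3 ← R3 + 5·R1.
R2 ← R2 / (-11).
R1 ← R1 + 3/2·R2.
R3 ← R3 + 7/2·R2.
R3 ← R3 / (31/22).
R1 ← R1 + 15/22·R3.
R2 ← R2 + 21/22·R3.
Reading off the reduced rows gives x = -2, y = -4, z = 1.

x = -2, y = -4, z = 1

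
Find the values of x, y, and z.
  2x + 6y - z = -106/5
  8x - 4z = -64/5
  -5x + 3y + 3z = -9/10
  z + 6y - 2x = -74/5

Row-reduce the augmented matrix:
R1 ← R1 / (2).
R2 ← R2 − 8·R1.
R3 ← R3 + 5·R1.
R4 ← R4 + 2·R1.
R2 ← R2 / (-24).
R1 ← R1 − 3·R2.
R3 ← R3 − 18·R2.
R4 ← R4 − 12·R2.
R3 ← R3 / (1/2).
R1 ← R1 + 1/2·R3.
R4 reduces to 0 = 0, so the extra equation is consistent.
Reading off the reduced rows gives x = -3/2, y = -3, z = 1/5.

x = -3/2, y = -3, z = 1/5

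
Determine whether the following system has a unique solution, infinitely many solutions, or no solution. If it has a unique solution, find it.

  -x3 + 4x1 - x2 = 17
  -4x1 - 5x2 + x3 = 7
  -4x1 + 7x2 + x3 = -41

infinitely many solutions

Row-reduce:
R1 ← R1 / (4).
R2 ← R2 + 4·R1.
R3 ← R3 + 4·R1.
R2 ← R2 / (-6).
R1 ← R1 + 1/4·R2.
R3 ← R3 − 6·R2.
Rank is 2 with 3 unknowns, leaving x3 free.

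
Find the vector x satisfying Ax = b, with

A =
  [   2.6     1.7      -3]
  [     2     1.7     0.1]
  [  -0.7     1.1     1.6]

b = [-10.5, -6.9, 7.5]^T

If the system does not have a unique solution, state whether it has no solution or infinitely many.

x_1 = -6, x_2 = 3, x_3 = 0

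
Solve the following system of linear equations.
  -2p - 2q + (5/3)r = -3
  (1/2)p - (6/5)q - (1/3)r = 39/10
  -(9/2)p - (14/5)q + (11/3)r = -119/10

no solution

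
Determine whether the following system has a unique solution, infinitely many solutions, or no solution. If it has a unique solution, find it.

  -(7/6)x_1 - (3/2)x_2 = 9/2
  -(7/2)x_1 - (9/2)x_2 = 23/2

no solution

Row-reduce:
R1 ← R1 / (-7/6).
R2 ← R2 + 7/2·R1.
Row 2 reduces to 0 = -2, a contradiction. The system is inconsistent.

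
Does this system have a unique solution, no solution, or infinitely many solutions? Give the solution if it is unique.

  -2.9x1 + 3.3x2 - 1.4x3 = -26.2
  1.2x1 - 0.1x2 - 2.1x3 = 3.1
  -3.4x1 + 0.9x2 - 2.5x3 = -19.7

Row-reduce the augmented matrix:
R1 ← R1 / (-29/10).
R2 ← R2 − 6/5·R1.
R3 ← R3 + 17/5·R1.
R2 ← R2 / (367/290).
R1 ← R1 + 33/29·R2.
R3 ← R3 + 861/290·R2.
R3 ← R3 / (-2622/367).
R1 ← R1 + 707/367·R3.
R2 ← R2 + 777/367·R3.
Reading off the reduced rows gives x1 = 4, x2 = -4, x3 = 1.

x1 = 4, x2 = -4, x3 = 1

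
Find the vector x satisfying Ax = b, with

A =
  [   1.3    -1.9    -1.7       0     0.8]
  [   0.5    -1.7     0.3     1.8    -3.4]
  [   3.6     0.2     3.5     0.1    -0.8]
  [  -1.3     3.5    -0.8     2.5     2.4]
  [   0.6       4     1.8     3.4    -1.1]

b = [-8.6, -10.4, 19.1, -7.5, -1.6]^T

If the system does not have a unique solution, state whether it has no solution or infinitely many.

x_1 = 0, x_2 = 0, x_3 = 6, x_4 = -3, x_5 = 2

Row-reduce the augmented matrix:
R1 ← R1 / (13/10).
R2 ← R2 − 1/2·R1.
R3 ← R3 − 18/5·R1.
R4 ← R4 + 13/10·R1.
R5 ← R5 − 3/5·R1.
R2 ← R2 / (-63/65).
R1 ← R1 + 19/13·R2.
R3 ← R3 − 71/13·R2.
R4 ← R4 − 8/5·R2.
R5 ← R5 − 317/65·R2.
R3 ← R3 / (8557/630).
R1 ← R1 + 173/63·R3.
R2 ← R2 + 62/63·R3.
R4 ← R4 + 583/630·R3.
R5 ← R5 − 2326/315·R3.
R4 ← R4 / (263953/42785).
R1 ← R1 + 5506/8557·R4.
R2 ← R2 + 9541/8557·R4.
R3 ← R3 − 6453/8557·R4.
R5 ← R5 − 58946/8557·R4.
R5 ← R5 / (-5405477/2639530).
R1 ← R1 − 237105/263953·R5.
R2 ← R2 − 335456/263953·R5.
R3 ← R3 + 317819/263953·R5.
R4 ← R4 + 194651/263953·R5.
Reading off the reduced rows gives x_1 = 0, x_2 = 0, x_3 = 6, x_4 = -3, x_5 = 2.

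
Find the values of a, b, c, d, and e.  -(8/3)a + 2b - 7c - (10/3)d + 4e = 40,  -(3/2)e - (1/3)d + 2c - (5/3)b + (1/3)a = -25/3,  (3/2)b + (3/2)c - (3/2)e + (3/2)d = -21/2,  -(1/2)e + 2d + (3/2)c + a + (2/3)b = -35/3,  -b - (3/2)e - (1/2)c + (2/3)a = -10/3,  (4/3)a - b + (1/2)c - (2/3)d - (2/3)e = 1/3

Row-reduce the augmented matrix:
R1 ← R1 / (-8/3).
R2 ← R2 − 1/3·R1.
R4 ← R4 − 1·R1.
R5 ← R5 − 2/3·R1.
R6 ← R6 − 4/3·R1.
R2 ← R2 / (-17/12).
R1 ← R1 + 3/4·R2.
R3 ← R3 − 3/2·R2.
R4 ← R4 − 17/12·R2.
R5 ← R5 + 1/2·R2.
R3 ← R3 / (183/68).
R1 ← R1 − 69/34·R3.
R2 ← R2 + 27/34·R3.
R5 ← R5 + 45/17·R3.
R6 ← R6 + 3·R3.
Swap R4 and R5.
R4 ← R4 / (23/183).
R1 ← R1 − 68/61·R4.
R2 ← R2 − 45/61·R4.
R3 ← R3 − 16/61·R4.
R6 ← R6 + 283/183·R4.
Swap R5 and R6.
R5 ← R5 / (-4733/138).
R1 ← R1 − 1131/46·R5.
R2 ← R2 − 717/46·R5.
R3 ← R3 − 106/23·R5.
R4 ← R4 + 975/46·R5.
R6 reduces to 0 = 0, so the extra equation is consistent.
Reading off the reduced rows gives a = 1, b = 2, c = -2, d = -5, e = 2.

a = 1, b = 2, c = -2, d = -5, e = 2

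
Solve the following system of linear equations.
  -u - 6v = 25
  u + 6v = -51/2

no solution

Row-reduce:
R1 ← R1 / (-1).
R2 ← R2 − 1·R1.
Row 2 reduces to 0 = -1/2, a contradiction. The system is inconsistent.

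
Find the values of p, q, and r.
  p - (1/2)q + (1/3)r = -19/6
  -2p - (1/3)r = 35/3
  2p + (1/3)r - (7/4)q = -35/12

p = -6, q = -5, r = 1

Row-reduce the augmented matrix:
R2 ← R2 + 2·R1.
R3 ← R3 − 2·R1.
R2 ← R2 / (-1).
R1 ← R1 + 1/2·R2.
R3 ← R3 + 3/4·R2.
R3 ← R3 / (-7/12).
R1 ← R1 − 1/6·R3.
R2 ← R2 + 1/3·R3.
Reading off the reduced rows gives p = -6, q = -5, r = 1.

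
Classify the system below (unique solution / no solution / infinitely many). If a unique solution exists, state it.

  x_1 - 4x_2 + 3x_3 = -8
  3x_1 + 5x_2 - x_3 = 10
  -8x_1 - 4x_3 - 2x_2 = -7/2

Row-reduce:
R2 ← R2 − 3·R1.
R3 ← R3 + 8·R1.
R2 ← R2 / (17).
R1 ← R1 + 4·R2.
R3 ← R3 + 34·R2.
Row 3 reduces to 0 = 1/2, a contradiction. The system is inconsistent.

no solution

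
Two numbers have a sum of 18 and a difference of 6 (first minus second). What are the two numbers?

first number: 12, second number: 6

Let x = first number, y = second number.
  x + y = 18
  x - y = 6
From equation 1: x = 18 − y.
Substitute into equation 2 and solve: y = 6.
Then x = 12.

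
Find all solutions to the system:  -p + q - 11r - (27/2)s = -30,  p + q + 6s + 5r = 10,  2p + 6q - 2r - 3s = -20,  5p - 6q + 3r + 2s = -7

Row-reduce:
R1 ← R1 / (-1).
R2 ← R2 − 1·R1.
R3 ← R3 − 2·R1.
R4 ← R4 − 5·R1.
R2 ← R2 / (2).
R1 ← R1 + 1·R2.
R3 ← R3 − 8·R2.
R4 ← R4 + 1·R2.
Swap R3 and R4.
R3 ← R3 / (-55).
R1 ← R1 − 8·R3.
R2 ← R2 + 3·R3.
Rank is 3 with 4 unknowns, leaving s free.

infinitely many solutions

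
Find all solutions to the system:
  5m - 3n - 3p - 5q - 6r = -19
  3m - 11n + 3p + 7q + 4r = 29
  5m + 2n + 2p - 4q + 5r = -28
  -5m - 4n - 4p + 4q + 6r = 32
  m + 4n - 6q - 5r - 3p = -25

no solution

Row-reduce:
R1 ← R1 / (5).
R2 ← R2 − 3·R1.
R3 ← R3 − 5·R1.
R4 ← R4 + 5·R1.
R5 ← R5 − 1·R1.
R2 ← R2 / (-46/5).
R1 ← R1 + 3/5·R2.
R3 ← R3 − 5·R2.
R4 ← R4 + 7·R2.
R5 ← R5 − 23/5·R2.
R3 ← R3 / (175/23).
R1 ← R1 + 21/23·R3.
R2 ← R2 + 12/23·R3.
R4 ← R4 + 245/23·R3.
R4 ← R4 / (2/5).
R1 ← R1 + 22/25·R4.
R2 ← R2 + 113/175·R4.
R3 ← R3 − 148/175·R4.
Row 5 reduces to 0 = -1, a contradiction. The system is inconsistent.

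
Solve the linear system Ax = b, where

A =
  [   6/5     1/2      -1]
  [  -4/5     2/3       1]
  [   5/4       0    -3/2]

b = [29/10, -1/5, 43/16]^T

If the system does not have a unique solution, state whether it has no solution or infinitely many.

x_1 = -1/4, x_2 = 12/5, x_3 = -2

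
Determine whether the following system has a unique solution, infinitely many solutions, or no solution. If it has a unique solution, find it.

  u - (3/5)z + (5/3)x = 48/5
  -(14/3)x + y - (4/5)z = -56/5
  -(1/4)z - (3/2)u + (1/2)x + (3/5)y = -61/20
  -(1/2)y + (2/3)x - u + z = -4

Row-reduce:
R1 ← R1 / (5/3).
R2 ← R2 + 14/3·R1.
R3 ← R3 − 1/2·R1.
R4 ← R4 − 2/3·R1.
R3 ← R3 − 3/5·R2.
R4 ← R4 + 1/2·R2.
R3 ← R3 / (709/500).
R1 ← R1 + 9/25·R3.
R2 ← R2 + 62/25·R3.
Rank is 3 with 4 unknowns, leaving u free.

infinitely many solutions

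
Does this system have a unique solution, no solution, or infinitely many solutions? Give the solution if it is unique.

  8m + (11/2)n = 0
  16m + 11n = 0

infinitely many solutions

Row-reduce:
R1 ← R1 / (8).
R2 ← R2 − 16·R1.
Rank is 1 with 2 unknowns, leaving n free.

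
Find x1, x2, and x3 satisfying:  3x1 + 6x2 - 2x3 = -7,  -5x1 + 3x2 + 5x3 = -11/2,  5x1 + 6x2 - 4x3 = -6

x1 = -2, x2 = -1, x3 = -5/2

Row-reduce the augmented matrix:
R1 ← R1 / (3).
R2 ← R2 + 5·R1.
R3 ← R3 − 5·R1.
R2 ← R2 / (13).
R1 ← R1 − 2·R2.
R3 ← R3 + 4·R2.
R3 ← R3 / (-2/13).
R1 ← R1 + 12/13·R3.
R2 ← R2 − 5/39·R3.
Reading off the reduced rows gives x1 = -2, x2 = -1, x3 = -5/2.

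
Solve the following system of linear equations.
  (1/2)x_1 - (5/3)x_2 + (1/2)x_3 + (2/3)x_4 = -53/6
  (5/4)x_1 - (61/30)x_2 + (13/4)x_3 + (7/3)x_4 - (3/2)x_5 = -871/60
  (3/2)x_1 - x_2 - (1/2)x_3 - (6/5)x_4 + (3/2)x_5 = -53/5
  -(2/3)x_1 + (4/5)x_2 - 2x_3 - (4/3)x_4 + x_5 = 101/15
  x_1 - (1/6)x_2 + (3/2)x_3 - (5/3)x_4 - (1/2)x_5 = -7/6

infinitely many solutions

Row-reduce:
R1 ← R1 / (1/2).
R2 ← R2 − 5/4·R1.
R3 ← R3 − 3/2·R1.
R4 ← R4 + 2/3·R1.
R5 ← R5 − 1·R1.
R2 ← R2 / (32/15).
R1 ← R1 + 10/3·R2.
R3 ← R3 − 4·R2.
R4 ← R4 + 64/45·R2.
R5 ← R5 − 19/6·R2.
R3 ← R3 / (-23/4).
R1 ← R1 − 33/8·R3.
R2 ← R2 − 15/16·R3.
R5 ← R5 + 79/32·R3.
Swap R4 and R5.
R4 ← R4 / (-2869/1380).
R1 ← R1 + 94/115·R4.
R2 ← R2 + 19/46·R4.
R3 ← R3 − 89/115·R4.
Rank is 4 with 5 unknowns, leaving x_5 free.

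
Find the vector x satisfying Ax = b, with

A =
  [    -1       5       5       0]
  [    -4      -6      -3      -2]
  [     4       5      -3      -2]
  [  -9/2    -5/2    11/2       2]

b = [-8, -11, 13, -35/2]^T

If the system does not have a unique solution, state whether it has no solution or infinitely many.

no solution

Row-reduce:
R1 ← R1 / (-1).
R2 ← R2 + 4·R1.
R3 ← R3 − 4·R1.
R4 ← R4 + 9/2·R1.
R2 ← R2 / (-26).
R1 ← R1 + 5·R2.
R3 ← R3 − 25·R2.
R4 ← R4 + 25·R2.
R3 ← R3 / (-133/26).
R1 ← R1 + 15/26·R3.
R2 ← R2 − 23/26·R3.
R4 ← R4 − 133/26·R3.
Row 4 reduces to 0 = -1/2, a contradiction. The system is inconsistent.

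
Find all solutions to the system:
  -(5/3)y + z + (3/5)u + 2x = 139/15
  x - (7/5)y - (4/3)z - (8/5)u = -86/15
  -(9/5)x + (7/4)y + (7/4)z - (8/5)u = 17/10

infinitely many solutions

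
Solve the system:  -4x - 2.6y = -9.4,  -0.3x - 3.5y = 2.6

Row-reduce the augmented matrix:
R1 ← R1 / (-4).
R2 ← R2 + 3/10·R1.
R2 ← R2 / (-661/200).
R1 ← R1 − 13/20·R2.
Reading off the reduced rows gives x = 3, y = -1.

x = 3, y = -1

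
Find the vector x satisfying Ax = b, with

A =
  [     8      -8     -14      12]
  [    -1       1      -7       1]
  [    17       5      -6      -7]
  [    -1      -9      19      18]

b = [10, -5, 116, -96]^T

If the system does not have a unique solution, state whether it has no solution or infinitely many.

Row-reduce the augmented matrix:
R1 ← R1 / (8).
R2 ← R2 + 1·R1.
R3 ← R3 − 17·R1.
R4 ← R4 + 1·R1.
Swap R2 and R3.
R2 ← R2 / (22).
R1 ← R1 + 1·R2.
R4 ← R4 + 10·R2.
R3 ← R3 / (-35/4).
R1 ← R1 + 59/88·R3.
R2 ← R2 − 95/88·R3.
R4 ← R4 − 617/22·R3.
R4 ← R4 / (981/77).
R1 ← R1 + 13/77·R4.
R2 ← R2 + 90/77·R4.
R3 ← R3 + 2/7·R4.
Reading off the reduced rows gives x_1 = 5, x_2 = -2, x_3 = -1, x_4 = -5.

x_1 = 5, x_2 = -2, x_3 = -1, x_4 = -5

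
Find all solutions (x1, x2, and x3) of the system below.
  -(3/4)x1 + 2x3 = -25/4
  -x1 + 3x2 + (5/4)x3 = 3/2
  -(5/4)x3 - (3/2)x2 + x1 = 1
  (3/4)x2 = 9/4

no solution

Row-reduce:
R1 ← R1 / (-3/4).
R2 ← R2 + 1·R1.
R3 ← R3 − 1·R1.
R2 ← R2 / (3).
R3 ← R3 + 3/2·R2.
R4 ← R4 − 3/4·R2.
R3 ← R3 / (17/24).
R1 ← R1 + 8/3·R3.
R2 ← R2 + 17/36·R3.
R4 ← R4 − 17/48·R3.
Row 4 reduces to 0 = 1, a contradiction. The system is inconsistent.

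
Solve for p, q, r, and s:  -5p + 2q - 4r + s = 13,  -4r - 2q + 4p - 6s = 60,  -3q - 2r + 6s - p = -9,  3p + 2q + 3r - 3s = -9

p = 0, q = -3, r = -6, s = -5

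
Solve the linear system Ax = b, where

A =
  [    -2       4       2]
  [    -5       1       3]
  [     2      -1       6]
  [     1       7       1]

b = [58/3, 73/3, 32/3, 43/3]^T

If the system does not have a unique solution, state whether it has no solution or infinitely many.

Row-reduce the augmented matrix:
R1 ← R1 / (-2).
R2 ← R2 + 5·R1.
R3 ← R3 − 2·R1.
R4 ← R4 − 1·R1.
R2 ← R2 / (-9).
R1 ← R1 + 2·R2.
R3 ← R3 − 3·R2.
R4 ← R4 − 9·R2.
R3 ← R3 / (22/3).
R1 ← R1 + 5/9·R3.
R2 ← R2 − 2/9·R3.
R4 reduces to 0 = 0, so the extra equation is consistent.
Reading off the reduced rows gives x_1 = -8/3, x_2 = 2, x_3 = 3.

x_1 = -8/3, x_2 = 2, x_3 = 3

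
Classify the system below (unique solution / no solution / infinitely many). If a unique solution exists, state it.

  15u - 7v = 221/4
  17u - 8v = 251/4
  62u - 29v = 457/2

u = 11/4, v = -2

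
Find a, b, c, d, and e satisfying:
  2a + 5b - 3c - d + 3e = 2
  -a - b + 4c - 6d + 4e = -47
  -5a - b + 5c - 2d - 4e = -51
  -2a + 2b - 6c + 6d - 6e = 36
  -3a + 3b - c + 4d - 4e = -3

Row-reduce the augmented matrix:
R1 ← R1 / (2).
R2 ← R2 + 1·R1.
R3 ← R3 + 5·R1.
R4 ← R4 + 2·R1.
R5 ← R5 + 3·R1.
R2 ← R2 / (3/2).
R1 ← R1 − 5/2·R2.
R3 ← R3 − 23/2·R2.
R4 ← R4 − 7·R2.
R5 ← R5 − 21/2·R2.
R3 ← R3 / (-65/3).
R1 ← R1 + 17/3·R3.
R2 ← R2 − 5/3·R3.
R4 ← R4 + 62/3·R3.
R5 ← R5 + 23·R3.
R4 ← R4 / (-514/65).
R1 ← R1 + 99/65·R4.
R2 ← R2 + 11/13·R4.
R3 ← R3 + 136/65·R4.
R5 ← R5 + 8/65·R4.
R5 ← R5 / (750/257).
R1 ← R1 − 222/257·R5.
R2 ← R2 + 48/257·R5.
R3 ← R3 + 100/257·R5.
R4 ← R4 + 267/257·R5.
Reading off the reduced rows gives a = 6, b = -3, c = -4, d = 4, e = -1.

a = 6, b = -3, c = -4, d = 4, e = -1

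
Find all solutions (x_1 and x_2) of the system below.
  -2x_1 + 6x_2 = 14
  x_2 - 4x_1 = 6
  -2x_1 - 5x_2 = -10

Row-reduce:
R1 ← R1 / (-2).
R2 ← R2 + 4·R1.
R3 ← R3 + 2·R1.
R2 ← R2 / (-11).
R1 ← R1 + 3·R2.
R3 ← R3 + 11·R2.
Row 3 reduces to 0 = -2, a contradiction. The system is inconsistent.

no solution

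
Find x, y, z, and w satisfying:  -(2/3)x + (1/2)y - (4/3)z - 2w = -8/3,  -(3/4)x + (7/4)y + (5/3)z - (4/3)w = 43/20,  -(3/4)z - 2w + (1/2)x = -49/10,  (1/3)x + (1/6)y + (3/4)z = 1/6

Row-reduce the augmented matrix:
R1 ← R1 / (-2/3).
R2 ← R2 + 3/4·R1.
R3 ← R3 − 1/2·R1.
R4 ← R4 − 1/3·R1.
R2 ← R2 / (19/16).
R1 ← R1 + 3/4·R2.
R3 ← R3 − 3/8·R2.
R4 ← R4 − 5/12·R2.
R3 ← R3 / (-11/4).
R1 ← R1 − 4·R3.
R2 ← R2 − 8/3·R3.
R4 ← R4 + 37/36·R3.
R4 ← R4 / (178/1881).
R1 ← R1 + 404/209·R4.
R2 ← R2 + 1820/627·R4.
R3 ← R3 − 288/209·R4.
Reading off the reduced rows gives x = -4/5, y = 13/5, z = 0, w = 9/4.

x = -4/5, y = 13/5, z = 0, w = 9/4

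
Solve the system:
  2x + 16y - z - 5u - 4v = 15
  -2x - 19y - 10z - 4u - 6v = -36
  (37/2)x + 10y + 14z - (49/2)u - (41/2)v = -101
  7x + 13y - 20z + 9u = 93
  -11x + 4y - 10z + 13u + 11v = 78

no solution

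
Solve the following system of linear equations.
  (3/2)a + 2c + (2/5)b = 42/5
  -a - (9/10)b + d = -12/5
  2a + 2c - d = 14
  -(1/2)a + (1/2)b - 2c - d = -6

infinitely many solutions

Row-reduce:
R1 ← R1 / (3/2).
R2 ← R2 + 1·R1.
R3 ← R3 − 2·R1.
R4 ← R4 + 1/2·R1.
R2 ← R2 / (-19/30).
R1 ← R1 − 4/15·R2.
R3 ← R3 + 8/15·R2.
R4 ← R4 − 19/30·R2.
R3 ← R3 / (-34/19).
R1 ← R1 − 36/19·R3.
R2 ← R2 + 40/19·R3.
Rank is 3 with 4 unknowns, leaving d free.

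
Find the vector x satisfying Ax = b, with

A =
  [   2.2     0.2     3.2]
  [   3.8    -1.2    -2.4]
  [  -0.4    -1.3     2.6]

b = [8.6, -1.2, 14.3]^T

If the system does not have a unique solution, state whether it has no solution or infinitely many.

x_1 = 0, x_2 = -5, x_3 = 3

Row-reduce the augmented matrix:
R1 ← R1 / (11/5).
R2 ← R2 − 19/5·R1.
R3 ← R3 + 2/5·R1.
R2 ← R2 / (-17/11).
R1 ← R1 − 1/11·R2.
R3 ← R3 + 139/110·R2.
R3 ← R3 / (4107/425).
R1 ← R1 − 84/85·R3.
R2 ← R2 − 436/85·R3.
Reading off the reduced rows gives x_1 = 0, x_2 = -5, x_3 = 3.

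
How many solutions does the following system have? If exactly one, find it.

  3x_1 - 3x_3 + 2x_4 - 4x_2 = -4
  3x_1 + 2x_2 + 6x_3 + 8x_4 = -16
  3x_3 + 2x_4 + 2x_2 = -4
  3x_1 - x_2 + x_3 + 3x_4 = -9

infinitely many solutions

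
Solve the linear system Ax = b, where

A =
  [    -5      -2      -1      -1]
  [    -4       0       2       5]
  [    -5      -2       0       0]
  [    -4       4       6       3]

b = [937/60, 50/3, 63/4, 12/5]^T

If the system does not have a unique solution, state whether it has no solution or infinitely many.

x_1 = -11/4, x_2 = -1, x_3 = -5/3, x_4 = 9/5

Row-reduce the augmented matrix:
R1 ← R1 / (-5).
R2 ← R2 + 4·R1.
R3 ← R3 + 5·R1.
R4 ← R4 + 4·R1.
R2 ← R2 / (8/5).
R1 ← R1 − 2/5·R2.
R4 ← R4 − 28/5·R2.
R1 ← R1 + 1/2·R3.
R2 ← R2 − 7/4·R3.
R4 ← R4 + 3·R3.
R4 ← R4 / (-27/2).
R1 ← R1 + 3/4·R4.
R2 ← R2 − 15/8·R4.
R3 ← R3 − 1·R4.
Reading off the reduced rows gives x_1 = -11/4, x_2 = -1, x_3 = -5/3, x_4 = 9/5.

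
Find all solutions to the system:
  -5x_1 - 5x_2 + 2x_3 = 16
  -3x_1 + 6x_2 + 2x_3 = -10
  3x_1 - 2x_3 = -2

x_1 = -2, x_2 = -2, x_3 = -2

Row-reduce the augmented matrix:
R1 ← R1 / (-5).
R2 ← R2 + 3·R1.
R3 ← R3 − 3·R1.
R2 ← R2 / (9).
R1 ← R1 − 1·R2.
R3 ← R3 + 3·R2.
R3 ← R3 / (-8/15).
R1 ← R1 + 22/45·R3.
R2 ← R2 − 4/45·R3.
Reading off the reduced rows gives x_1 = -2, x_2 = -2, x_3 = -2.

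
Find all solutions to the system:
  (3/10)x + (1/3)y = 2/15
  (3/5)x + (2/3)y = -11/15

no solution

Row-reduce:
R1 ← R1 / (3/10).
R2 ← R2 − 3/5·R1.
Row 2 reduces to 0 = -1, a contradiction. The system is inconsistent.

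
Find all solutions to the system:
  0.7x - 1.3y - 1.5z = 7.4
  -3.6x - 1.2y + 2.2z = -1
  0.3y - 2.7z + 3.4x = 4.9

x = 1, y = -4, z = -1

Row-reduce the augmented matrix:
R1 ← R1 / (7/10).
R2 ← R2 + 18/5·R1.
R3 ← R3 − 17/5·R1.
R2 ← R2 / (-276/35).
R1 ← R1 + 13/7·R2.
R3 ← R3 − 463/70·R2.
R3 ← R3 / (-109/2760).
R1 ← R1 + 233/276·R3.
R2 ← R2 − 193/276·R3.
Reading off the reduced rows gives x = 1, y = -4, z = -1.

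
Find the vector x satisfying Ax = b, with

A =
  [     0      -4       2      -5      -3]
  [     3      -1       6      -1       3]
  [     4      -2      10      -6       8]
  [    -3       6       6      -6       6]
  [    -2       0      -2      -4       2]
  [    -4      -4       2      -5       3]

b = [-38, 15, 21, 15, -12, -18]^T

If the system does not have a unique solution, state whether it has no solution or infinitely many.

no solution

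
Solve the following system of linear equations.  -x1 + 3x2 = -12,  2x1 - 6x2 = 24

Row-reduce:
R1 ← R1 / (-1).
R2 ← R2 − 2·R1.
Rank is 1 with 2 unknowns, leaving x2 free.

infinitely many solutions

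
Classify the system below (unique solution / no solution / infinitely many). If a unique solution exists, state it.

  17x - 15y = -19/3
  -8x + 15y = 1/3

x = -2/3, y = -1/3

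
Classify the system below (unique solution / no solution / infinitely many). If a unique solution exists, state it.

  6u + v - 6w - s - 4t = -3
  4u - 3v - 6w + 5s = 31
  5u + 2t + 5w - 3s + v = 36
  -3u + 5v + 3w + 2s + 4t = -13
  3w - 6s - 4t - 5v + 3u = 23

Row-reduce the augmented matrix:
R1 ← R1 / (6).
R2 ← R2 − 4·R1.
R3 ← R3 − 5·R1.
R4 ← R4 + 3·R1.
R5 ← R5 − 3·R1.
R2 ← R2 / (-11/3).
R1 ← R1 − 1/6·R2.
R3 ← R3 − 1/6·R2.
R4 ← R4 − 11/2·R2.
R5 ← R5 + 11/2·R2.
R3 ← R3 / (109/11).
R1 ← R1 + 12/11·R3.
R2 ← R2 − 6/11·R3.
R4 ← R4 + 3·R3.
R5 ← R5 − 9·R3.
R4 ← R4 / (1027/109).
R1 ← R1 + 13/109·R4.
R2 ← R2 + 157/109·R4.
R3 ← R3 + 21/109·R4.
R5 ← R5 + 1337/109·R4.
R5 ← R5 / (-1020/1027).
R1 ← R1 − 12/79·R5.
R2 ← R2 − 146/1027·R5.
R3 ← R3 − 726/1027·R5.
R4 ← R4 − 834/1027·R5.
Reading off the reduced rows gives u = 6, v = -4, w = 5, s = 5, t = 0.

u = 6, v = -4, w = 5, s = 5, t = 0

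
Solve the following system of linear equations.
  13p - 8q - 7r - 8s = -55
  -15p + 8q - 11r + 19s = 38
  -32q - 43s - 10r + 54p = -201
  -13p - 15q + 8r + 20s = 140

Row-reduce:
R1 ← R1 / (13).
R2 ← R2 + 15·R1.
R3 ← R3 − 54·R1.
R4 ← R4 + 13·R1.
R2 ← R2 / (-16/13).
R1 ← R1 + 8/13·R2.
R3 ← R3 − 16/13·R2.
R4 ← R4 + 23·R2.
Swap R3 and R4.
R3 ← R3 / (715/2).
R1 ← R1 − 9·R3.
R2 ← R2 − 31/2·R3.
Row 4 reduces to 0 = 2, a contradiction. The system is inconsistent.

no solution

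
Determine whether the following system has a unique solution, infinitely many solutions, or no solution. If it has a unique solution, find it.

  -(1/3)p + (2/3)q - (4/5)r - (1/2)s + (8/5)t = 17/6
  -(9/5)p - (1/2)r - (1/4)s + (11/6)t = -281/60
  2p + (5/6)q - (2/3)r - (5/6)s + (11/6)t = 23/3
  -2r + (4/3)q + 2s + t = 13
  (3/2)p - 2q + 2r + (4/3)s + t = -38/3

Row-reduce the augmented matrix:
R1 ← R1 / (-1/3).
R2 ← R2 + 9/5·R1.
R3 ← R3 − 2·R1.
R5 ← R5 − 3/2·R1.
R2 ← R2 / (-18/5).
R1 ← R1 + 2·R2.
R3 ← R3 − 29/6·R2.
R4 ← R4 − 4/3·R2.
R5 ← R5 − 1·R2.
R3 ← R3 / (-73/216).
R1 ← R1 − 5/18·R3.
R2 ← R2 + 191/180·R3.
R4 ← R4 + 79/135·R3.
R5 ← R5 + 97/180·R3.
R4 ← R4 / (281/73).
R1 ← R1 + 45/146·R4.
R2 ← R2 − 75/73·R4.
R3 ← R3 − 235/146·R4.
R5 ← R5 − 553/876·R4.
R5 ← R5 / (538873/151740).
R1 ← R1 − 721/1686·R5.
R2 ← R2 + 5406/1405·R5.
R3 ← R3 + 22723/5058·R5.
R4 ← R4 + 18049/12645·R5.
Reading off the reduced rows gives p = 2, q = 6, r = -2, s = 1, t = -1.

p = 2, q = 6, r = -2, s = 1, t = -1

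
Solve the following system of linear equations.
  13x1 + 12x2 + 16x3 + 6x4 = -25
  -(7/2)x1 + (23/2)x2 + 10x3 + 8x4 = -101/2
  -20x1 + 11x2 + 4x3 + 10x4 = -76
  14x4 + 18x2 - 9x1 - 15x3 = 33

Row-reduce:
R1 ← R1 / (13).
R2 ← R2 + 7/2·R1.
R3 ← R3 + 20·R1.
R4 ← R4 + 9·R1.
R2 ← R2 / (383/26).
R1 ← R1 − 12/13·R2.
R3 ← R3 − 383/13·R2.
R4 ← R4 − 342/13·R2.
Swap R3 and R4.
R3 ← R3 / (-11289/383).
R1 ← R1 − 128/383·R3.
R2 ← R2 − 372/383·R3.
Rank is 3 with 4 unknowns, leaving x4 free.

infinitely many solutions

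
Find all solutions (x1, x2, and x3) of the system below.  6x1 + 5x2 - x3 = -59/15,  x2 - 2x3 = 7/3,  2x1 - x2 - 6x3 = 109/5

x1 = 7/5, x2 = -3, x3 = -8/3

Row-reduce the augmented matrix:
R1 ← R1 / (6).
R3 ← R3 − 2·R1.
R1 ← R1 − 5/6·R2.
R3 ← R3 + 8/3·R2.
R3 ← R3 / (-11).
R1 ← R1 − 3/2·R3.
R2 ← R2 + 2·R3.
Reading off the reduced rows gives x1 = 7/5, x2 = -3, x3 = -8/3.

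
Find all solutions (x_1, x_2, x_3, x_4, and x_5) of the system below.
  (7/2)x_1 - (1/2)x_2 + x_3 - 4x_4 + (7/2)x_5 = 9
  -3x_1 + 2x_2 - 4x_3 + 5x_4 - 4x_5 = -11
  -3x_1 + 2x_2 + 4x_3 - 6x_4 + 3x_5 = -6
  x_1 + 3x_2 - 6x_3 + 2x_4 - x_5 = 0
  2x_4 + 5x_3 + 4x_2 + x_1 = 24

no solution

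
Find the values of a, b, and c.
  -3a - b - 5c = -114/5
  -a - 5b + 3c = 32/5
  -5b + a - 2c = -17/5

a = 13/5, b = 0, c = 3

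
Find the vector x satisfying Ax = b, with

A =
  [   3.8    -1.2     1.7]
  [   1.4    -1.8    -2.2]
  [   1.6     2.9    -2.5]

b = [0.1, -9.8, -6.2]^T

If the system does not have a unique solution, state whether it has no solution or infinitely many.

Row-reduce the augmented matrix:
R1 ← R1 / (19/5).
R2 ← R2 − 7/5·R1.
R3 ← R3 − 8/5·R1.
R2 ← R2 / (-129/95).
R1 ← R1 + 6/19·R2.
R3 ← R3 − 647/190·R2.
R3 ← R3 / (-8861/860).
R1 ← R1 − 95/86·R3.
R2 ← R2 − 179/86·R3.
Reading off the reduced rows gives x_1 = -1, x_2 = 1, x_3 = 3.

x_1 = -1, x_2 = 1, x_3 = 3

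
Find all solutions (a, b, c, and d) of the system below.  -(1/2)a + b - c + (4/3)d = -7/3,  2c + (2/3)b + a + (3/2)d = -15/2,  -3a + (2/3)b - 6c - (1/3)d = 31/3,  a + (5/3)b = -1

Row-reduce:
R1 ← R1 / (-1/2).
R2 ← R2 − 1·R1.
R3 ← R3 + 3·R1.
R4 ← R4 − 1·R1.
R2 ← R2 / (8/3).
R1 ← R1 + 2·R2.
R3 ← R3 + 16/3·R2.
R4 ← R4 − 11/3·R2.
Swap R3 and R4.
R3 ← R3 / (-2).
R1 ← R1 − 2·R3.
Rank is 3 with 4 unknowns, leaving d free.

infinitely many solutions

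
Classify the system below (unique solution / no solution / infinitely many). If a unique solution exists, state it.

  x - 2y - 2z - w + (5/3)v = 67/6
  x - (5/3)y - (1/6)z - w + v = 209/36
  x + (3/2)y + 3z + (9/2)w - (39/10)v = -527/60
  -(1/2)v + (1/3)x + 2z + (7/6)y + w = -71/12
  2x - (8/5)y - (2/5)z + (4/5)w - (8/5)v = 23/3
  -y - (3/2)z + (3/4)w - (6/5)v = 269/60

x = 8/3, y = -4/3, z = -5/2, w = 0, v = 1/2

Row-reduce the augmented matrix:
R2 ← R2 − 1·R1.
R3 ← R3 − 1·R1.
R4 ← R4 − 1/3·R1.
R5 ← R5 − 2·R1.
R2 ← R2 / (1/3).
R1 ← R1 + 2·R2.
R3 ← R3 − 7/2·R2.
R4 ← R4 − 11/6·R2.
R5 ← R5 − 12/5·R2.
R6 ← R6 + 1·R2.
R3 ← R3 / (-57/4).
R1 ← R1 − 9·R3.
R2 ← R2 − 11/2·R3.
R4 ← R4 + 89/12·R3.
R5 ← R5 + 48/5·R3.
R6 ← R6 − 4·R3.
R4 ← R4 / (-523/342).
R1 ← R1 − 47/19·R4.
R2 ← R2 − 121/57·R4.
R3 ← R3 + 22/57·R4.
R5 ← R5 + 86/95·R4.
R6 ← R6 − 523/228·R4.
R5 ← R5 / (-86414/39225).
R1 ← R1 − 831/523·R5.
R2 ← R2 − 2987/2615·R5.
R3 ← R3 + 1494/2615·R5.
R4 ← R4 + 9568/7845·R5.
R6 reduces to 0 = 0, so the extra equation is consistent.
Reading off the reduced rows gives x = 8/3, y = -4/3, z = -5/2, w = 0, v = 1/2.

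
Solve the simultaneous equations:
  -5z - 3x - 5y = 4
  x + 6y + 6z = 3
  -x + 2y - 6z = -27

x = -3, y = -3, z = 4

Row-reduce the augmented matrix:
R1 ← R1 / (-3).
R2 ← R2 − 1·R1.
R3 ← R3 + 1·R1.
R2 ← R2 / (13/3).
R1 ← R1 − 5/3·R2.
R3 ← R3 − 11/3·R2.
R3 ← R3 / (-8).
R2 ← R2 − 1·R3.
Reading off the reduced rows gives x = -3, y = -3, z = 4.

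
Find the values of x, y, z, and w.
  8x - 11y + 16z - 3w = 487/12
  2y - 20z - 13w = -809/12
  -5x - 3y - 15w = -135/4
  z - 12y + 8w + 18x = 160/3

x = 0, y = -5/2, z = 4/3, w = 11/4

Row-reduce the augmented matrix:
R1 ← R1 / (8).
R3 ← R3 + 5·R1.
R4 ← R4 − 18·R1.
R2 ← R2 / (2).
R1 ← R1 + 11/8·R2.
R3 ← R3 + 79/8·R2.
R4 ← R4 − 51/4·R2.
R3 ← R3 / (-355/4).
R1 ← R1 + 47/4·R3.
R2 ← R2 + 10·R3.
R4 ← R4 − 185/2·R3.
R4 ← R4 / (3731/284).
R1 ← R1 − 504/355·R4.
R2 ← R2 − 187/71·R4.
R3 ← R3 − 1297/1420·R4.
Reading off the reduced rows gives x = 0, y = -5/2, z = 4/3, w = 11/4.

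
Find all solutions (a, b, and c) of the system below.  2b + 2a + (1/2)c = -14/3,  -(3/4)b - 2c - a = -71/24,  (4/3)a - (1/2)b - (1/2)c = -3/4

Row-reduce the augmented matrix:
R1 ← R1 / (2).
R2 ← R2 + 1·R1.
R3 ← R3 − 4/3·R1.
R2 ← R2 / (1/4).
R1 ← R1 − 1·R2.
R3 ← R3 + 11/6·R2.
R3 ← R3 / (-41/3).
R1 ← R1 − 29/4·R3.
R2 ← R2 + 7·R3.
Reading off the reduced rows gives a = -1/2, b = -5/2, c = 8/3.

a = -1/2, b = -5/2, c = 8/3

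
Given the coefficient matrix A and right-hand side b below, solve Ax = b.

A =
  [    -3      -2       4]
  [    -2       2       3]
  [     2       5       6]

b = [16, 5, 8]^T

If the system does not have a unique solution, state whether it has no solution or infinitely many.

x_1 = 0, x_2 = -2, x_3 = 3

Row-reduce the augmented matrix:
R1 ← R1 / (-3).
R2 ← R2 + 2·R1.
R3 ← R3 − 2·R1.
R2 ← R2 / (10/3).
R1 ← R1 − 2/3·R2.
R3 ← R3 − 11/3·R2.
R3 ← R3 / (83/10).
R1 ← R1 + 7/5·R3.
R2 ← R2 − 1/10·R3.
Reading off the reduced rows gives x_1 = 0, x_2 = -2, x_3 = 3.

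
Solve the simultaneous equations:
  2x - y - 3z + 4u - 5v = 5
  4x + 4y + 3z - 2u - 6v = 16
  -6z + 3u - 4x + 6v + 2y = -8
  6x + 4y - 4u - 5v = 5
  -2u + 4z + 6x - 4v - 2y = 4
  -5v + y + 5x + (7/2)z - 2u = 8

no solution

Row-reduce:
R1 ← R1 / (2).
R2 ← R2 − 4·R1.
R3 ← R3 + 4·R1.
R4 ← R4 − 6·R1.
R5 ← R5 − 6·R1.
R6 ← R6 − 5·R1.
R2 ← R2 / (6).
R1 ← R1 + 1/2·R2.
R4 ← R4 − 7·R2.
R5 ← R5 − 1·R2.
R6 ← R6 − 7/2·R2.
R3 ← R3 / (-12).
R1 ← R1 + 3/4·R3.
R2 ← R2 − 3/2·R3.
R4 ← R4 + 3/2·R3.
R5 ← R5 − 23/2·R3.
R6 ← R6 − 23/4·R3.
R4 ← R4 / (-137/24).
R1 ← R1 − 23/48·R4.
R2 ← R2 + 7/24·R4.
R3 ← R3 + 11/12·R4.
R5 ← R5 + 43/24·R4.
R6 ← R6 + 43/48·R4.
R5 ← R5 / (1919/411).
R1 ← R1 + 391/274·R5.
R2 ← R2 + 18/137·R5.
R3 ← R3 + 248/411·R5.
R4 ← R4 + 140/137·R5.
R6 ← R6 − 1919/822·R5.
Row 6 reduces to 0 = -2, a contradiction. The system is inconsistent.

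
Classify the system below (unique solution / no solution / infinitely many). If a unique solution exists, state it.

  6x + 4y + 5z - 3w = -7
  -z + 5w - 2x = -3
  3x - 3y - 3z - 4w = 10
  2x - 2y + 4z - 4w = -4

x = 0, y = 0, z = -2, w = -1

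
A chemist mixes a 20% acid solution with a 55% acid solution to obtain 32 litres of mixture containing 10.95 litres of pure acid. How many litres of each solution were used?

litres of solution A: 19, litres of solution B: 13

Let a = litres of solution A, b = litres of solution B.
  a + b = 32
  (1/5)a + (11/20)b = 219/20
From equation 1: a = 32 − b.
Substitute into equation 2 and solve: b = 13.
Then a = 19.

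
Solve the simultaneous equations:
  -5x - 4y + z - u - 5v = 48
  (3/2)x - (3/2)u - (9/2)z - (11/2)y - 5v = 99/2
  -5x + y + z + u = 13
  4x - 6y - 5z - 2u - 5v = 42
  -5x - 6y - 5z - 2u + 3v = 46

Row-reduce:
R1 ← R1 / (-5).
R2 ← R2 − 3/2·R1.
R3 ← R3 + 5·R1.
R4 ← R4 − 4·R1.
R5 ← R5 + 5·R1.
R2 ← R2 / (-67/10).
R1 ← R1 − 4/5·R2.
R3 ← R3 − 5·R2.
R4 ← R4 + 46/5·R2.
R5 ← R5 + 2·R2.
R3 ← R3 / (-210/67).
R1 ← R1 + 47/67·R3.
R2 ← R2 − 42/67·R3.
R4 ← R4 − 105/67·R3.
R5 ← R5 + 318/67·R3.
Swap R4 and R5.
R4 ← R4 / (-51/35).
R1 ← R1 + 17/105·R4.
R2 ← R2 − 2/5·R4.
R3 ← R3 + 22/105·R4.
Row 5 reduces to 0 = -1, a contradiction. The system is inconsistent.

no solution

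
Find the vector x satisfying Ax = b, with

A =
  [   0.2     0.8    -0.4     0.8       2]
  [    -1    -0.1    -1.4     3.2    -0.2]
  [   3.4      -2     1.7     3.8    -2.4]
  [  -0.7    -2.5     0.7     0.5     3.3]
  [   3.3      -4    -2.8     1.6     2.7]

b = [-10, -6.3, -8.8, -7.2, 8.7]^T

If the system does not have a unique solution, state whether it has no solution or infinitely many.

x_1 = 0, x_2 = -3, x_3 = -4, x_4 = -4, x_5 = -3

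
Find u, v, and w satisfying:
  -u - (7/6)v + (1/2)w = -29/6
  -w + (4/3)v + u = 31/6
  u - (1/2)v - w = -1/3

Row-reduce the augmented matrix:
R1 ← R1 / (-1).
R2 ← R2 − 1·R1.
R3 ← R3 − 1·R1.
R2 ← R2 / (1/6).
R1 ← R1 − 7/6·R2.
R3 ← R3 + 5/3·R2.
R3 ← R3 / (-11/2).
R1 ← R1 − 3·R3.
R2 ← R2 + 3·R3.
Reading off the reduced rows gives u = 3/2, v = 3, w = 1/3.

u = 3/2, v = 3, w = 1/3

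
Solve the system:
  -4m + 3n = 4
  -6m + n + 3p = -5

infinitely many solutions

Row-reduce:
R1 ← R1 / (-4).
R2 ← R2 + 6·R1.
R2 ← R2 / (-7/2).
R1 ← R1 + 3/4·R2.
Rank is 2 with 3 unknowns, leaving p free.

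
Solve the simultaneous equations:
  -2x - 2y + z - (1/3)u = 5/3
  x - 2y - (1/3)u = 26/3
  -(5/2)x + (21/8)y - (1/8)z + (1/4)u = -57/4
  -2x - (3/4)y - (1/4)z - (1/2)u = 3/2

no solution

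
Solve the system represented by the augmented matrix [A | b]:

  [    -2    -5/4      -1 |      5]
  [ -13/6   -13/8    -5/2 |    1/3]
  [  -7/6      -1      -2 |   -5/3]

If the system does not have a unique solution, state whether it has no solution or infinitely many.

no solution

Row-reduce:
R1 ← R1 / (-2).
R2 ← R2 + 13/6·R1.
R3 ← R3 + 7/6·R1.
R2 ← R2 / (-13/48).
R1 ← R1 − 5/8·R2.
R3 ← R3 + 13/48·R2.
Row 3 reduces to 0 = 1/2, a contradiction. The system is inconsistent.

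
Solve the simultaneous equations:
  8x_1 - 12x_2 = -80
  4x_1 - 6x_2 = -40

Row-reduce:
R1 ← R1 / (8).
R2 ← R2 − 4·R1.
Rank is 1 with 2 unknowns, leaving x_2 free.

infinitely many solutions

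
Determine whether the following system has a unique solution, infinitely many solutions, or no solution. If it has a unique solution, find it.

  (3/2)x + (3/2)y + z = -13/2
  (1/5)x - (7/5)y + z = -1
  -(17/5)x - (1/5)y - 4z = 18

no solution

Row-reduce:
R1 ← R1 / (3/2).
R2 ← R2 − 1/5·R1.
R3 ← R3 + 17/5·R1.
R2 ← R2 / (-8/5).
R1 ← R1 − 1·R2.
R3 ← R3 − 16/5·R2.
Row 3 reduces to 0 = 3, a contradiction. The system is inconsistent.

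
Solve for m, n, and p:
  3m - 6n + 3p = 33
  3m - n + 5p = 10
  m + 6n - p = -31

Row-reduce the augmented matrix:
R1 ← R1 / (3).
R2 ← R2 − 3·R1.
R3 ← R3 − 1·R1.
R2 ← R2 / (5).
R1 ← R1 + 2·R2.
R3 ← R3 − 8·R2.
R3 ← R3 / (-26/5).
R1 ← R1 − 9/5·R3.
R2 ← R2 − 2/5·R3.
Reading off the reduced rows gives m = 0, n = -5, p = 1.

m = 0, n = -5, p = 1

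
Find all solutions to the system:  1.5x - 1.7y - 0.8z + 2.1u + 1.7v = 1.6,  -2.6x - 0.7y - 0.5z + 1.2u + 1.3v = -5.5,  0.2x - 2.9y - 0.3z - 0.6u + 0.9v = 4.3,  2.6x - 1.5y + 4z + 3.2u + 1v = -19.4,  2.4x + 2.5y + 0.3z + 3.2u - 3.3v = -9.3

Row-reduce the augmented matrix:
R1 ← R1 / (3/2).
R2 ← R2 + 13/5·R1.
R3 ← R3 − 1/5·R1.
R4 ← R4 − 13/5·R1.
R5 ← R5 − 12/5·R1.
R2 ← R2 / (-547/150).
R1 ← R1 + 17/15·R2.
R3 ← R3 + 401/150·R2.
R4 ← R4 − 217/150·R2.
R5 ← R5 − 261/50·R2.
R3 ← R3 / (3254/2735).
R1 ← R1 − 29/547·R3.
R2 ← R2 − 283/547·R3.
R4 ← R4 − 25371/5470·R3.
R5 ← R5 + 613/547·R3.
R4 ← R4 / (121979/6508).
R1 ← R1 − 303/3254·R4.
R2 ← R2 − 1947/3254·R4.
R3 ← R3 + 12111/3254·R4.
R5 ← R5 − 42257/16270·R4.
R5 ← R5 / (-10737229/3049475).
R1 ← R1 + 75446/609895·R5.
R2 ← R2 + 22114/55445·R5.
R3 ← R3 + 11863/55445·R5.
R4 ← R4 − 300983/609895·R5.
Reading off the reduced rows gives x = 2, y = 0, z = -4, u = -3, v = 1.

x = 2, y = 0, z = -4, u = -3, v = 1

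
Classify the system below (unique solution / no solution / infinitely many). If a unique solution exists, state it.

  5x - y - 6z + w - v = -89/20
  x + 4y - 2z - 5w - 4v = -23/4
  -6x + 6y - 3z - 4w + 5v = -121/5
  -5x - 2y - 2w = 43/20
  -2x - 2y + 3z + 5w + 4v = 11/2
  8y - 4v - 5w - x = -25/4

x = -3/4, y = -1, z = 1, w = 9/5, v = -5/2

Row-reduce the augmented matrix:
R1 ← R1 / (5).
R2 ← R2 − 1·R1.
R3 ← R3 + 6·R1.
R4 ← R4 + 5·R1.
R5 ← R5 + 2·R1.
R6 ← R6 + 1·R1.
R2 ← R2 / (21/5).
R1 ← R1 + 1/5·R2.
R3 ← R3 − 24/5·R2.
R4 ← R4 + 3·R2.
R5 ← R5 + 12/5·R2.
R6 ← R6 − 39/5·R2.
R3 ← R3 / (-65/7).
R1 ← R1 + 26/21·R3.
R2 ← R2 + 4/21·R3.
R4 ← R4 + 46/7·R3.
R5 ← R5 − 1/7·R3.
R6 ← R6 − 2/7·R3.
R4 ← R4 / (-451/65).
R1 ← R1 + 7/15·R4.
R2 ← R2 + 254/195·R4.
R3 ← R3 + 22/65·R4.
R5 ← R5 − 161/65·R4.
R6 ← R6 − 322/65·R4.
R5 ← R5 / (-75/41).
R1 ← R1 + 34/41·R5.
R2 ← R2 − 29/41·R5.
R3 ← R3 + 17/41·R5.
R4 ← R4 − 56/41·R5.
R6 ← R6 + 150/41·R5.
R6 reduces to 0 = 0, so the extra equation is consistent.
Reading off the reduced rows gives x = -3/4, y = -1, z = 1, w = 9/5, v = -5/2.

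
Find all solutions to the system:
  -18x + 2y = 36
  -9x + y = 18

Row-reduce:
R1 ← R1 / (-18).
R2 ← R2 + 9·R1.
Rank is 1 with 2 unknowns, leaving y free.

infinitely many solutions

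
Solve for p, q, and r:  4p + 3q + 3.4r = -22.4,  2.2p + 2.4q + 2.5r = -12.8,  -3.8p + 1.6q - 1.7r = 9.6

Row-reduce the augmented matrix:
R1 ← R1 / (4).
R2 ← R2 − 11/5·R1.
R3 ← R3 + 19/5·R1.
R2 ← R2 / (3/4).
R1 ← R1 − 3/4·R2.
R3 ← R3 − 89/20·R2.
R3 ← R3 / (-276/125).
R1 ← R1 − 11/50·R3.
R2 ← R2 − 21/25·R3.
Reading off the reduced rows gives p = -6, q = -4, r = 4.

p = -6, q = -4, r = 4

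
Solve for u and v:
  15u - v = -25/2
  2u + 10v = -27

From equation 1: v = 25/2 + 15·u.
Substitute into equation 2 and solve: u = -1.
Then v = -5/2.

u = -1, v = -5/2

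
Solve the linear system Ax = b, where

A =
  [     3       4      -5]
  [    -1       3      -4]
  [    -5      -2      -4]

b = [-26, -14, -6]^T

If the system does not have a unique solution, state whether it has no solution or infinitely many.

x_1 = -2, x_2 = 0, x_3 = 4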